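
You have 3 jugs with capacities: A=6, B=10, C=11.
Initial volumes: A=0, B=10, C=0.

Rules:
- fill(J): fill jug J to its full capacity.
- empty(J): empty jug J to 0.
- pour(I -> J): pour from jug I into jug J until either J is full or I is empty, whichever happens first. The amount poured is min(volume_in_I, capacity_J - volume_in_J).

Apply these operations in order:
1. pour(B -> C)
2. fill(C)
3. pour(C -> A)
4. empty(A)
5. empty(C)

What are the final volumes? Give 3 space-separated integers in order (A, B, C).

Answer: 0 0 0

Derivation:
Step 1: pour(B -> C) -> (A=0 B=0 C=10)
Step 2: fill(C) -> (A=0 B=0 C=11)
Step 3: pour(C -> A) -> (A=6 B=0 C=5)
Step 4: empty(A) -> (A=0 B=0 C=5)
Step 5: empty(C) -> (A=0 B=0 C=0)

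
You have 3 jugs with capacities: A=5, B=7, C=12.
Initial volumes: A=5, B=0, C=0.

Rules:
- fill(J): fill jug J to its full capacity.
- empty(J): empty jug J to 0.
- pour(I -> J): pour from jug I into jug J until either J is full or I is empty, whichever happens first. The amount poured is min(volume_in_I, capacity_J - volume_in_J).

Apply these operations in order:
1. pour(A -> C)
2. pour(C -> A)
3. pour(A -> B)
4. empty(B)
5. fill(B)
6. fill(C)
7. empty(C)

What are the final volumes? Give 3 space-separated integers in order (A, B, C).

Step 1: pour(A -> C) -> (A=0 B=0 C=5)
Step 2: pour(C -> A) -> (A=5 B=0 C=0)
Step 3: pour(A -> B) -> (A=0 B=5 C=0)
Step 4: empty(B) -> (A=0 B=0 C=0)
Step 5: fill(B) -> (A=0 B=7 C=0)
Step 6: fill(C) -> (A=0 B=7 C=12)
Step 7: empty(C) -> (A=0 B=7 C=0)

Answer: 0 7 0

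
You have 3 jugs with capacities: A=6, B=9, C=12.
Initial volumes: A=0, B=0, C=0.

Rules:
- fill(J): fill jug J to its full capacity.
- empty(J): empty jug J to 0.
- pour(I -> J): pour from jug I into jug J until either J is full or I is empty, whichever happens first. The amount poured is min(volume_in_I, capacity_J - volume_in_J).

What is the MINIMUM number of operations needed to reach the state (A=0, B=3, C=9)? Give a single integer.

Answer: 4

Derivation:
BFS from (A=0, B=0, C=0). One shortest path:
  1. fill(C) -> (A=0 B=0 C=12)
  2. pour(C -> B) -> (A=0 B=9 C=3)
  3. pour(B -> A) -> (A=6 B=3 C=3)
  4. pour(A -> C) -> (A=0 B=3 C=9)
Reached target in 4 moves.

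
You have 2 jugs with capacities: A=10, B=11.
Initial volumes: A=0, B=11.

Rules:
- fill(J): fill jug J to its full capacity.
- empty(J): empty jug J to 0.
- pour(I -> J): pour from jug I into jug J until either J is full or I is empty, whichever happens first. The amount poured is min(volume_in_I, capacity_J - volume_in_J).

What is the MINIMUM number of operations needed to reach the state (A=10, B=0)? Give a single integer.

Answer: 2

Derivation:
BFS from (A=0, B=11). One shortest path:
  1. fill(A) -> (A=10 B=11)
  2. empty(B) -> (A=10 B=0)
Reached target in 2 moves.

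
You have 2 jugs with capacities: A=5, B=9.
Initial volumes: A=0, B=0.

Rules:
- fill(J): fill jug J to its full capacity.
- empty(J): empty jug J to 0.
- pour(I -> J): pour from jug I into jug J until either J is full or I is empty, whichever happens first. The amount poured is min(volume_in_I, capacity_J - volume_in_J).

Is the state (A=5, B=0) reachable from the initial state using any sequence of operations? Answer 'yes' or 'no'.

Answer: yes

Derivation:
BFS from (A=0, B=0):
  1. fill(A) -> (A=5 B=0)
Target reached → yes.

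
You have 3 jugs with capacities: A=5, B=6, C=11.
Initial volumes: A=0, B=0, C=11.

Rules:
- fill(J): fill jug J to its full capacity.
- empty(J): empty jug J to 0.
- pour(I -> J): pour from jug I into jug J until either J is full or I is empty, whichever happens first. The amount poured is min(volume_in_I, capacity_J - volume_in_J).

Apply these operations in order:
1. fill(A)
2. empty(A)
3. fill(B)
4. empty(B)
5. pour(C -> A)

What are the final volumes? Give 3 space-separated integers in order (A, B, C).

Answer: 5 0 6

Derivation:
Step 1: fill(A) -> (A=5 B=0 C=11)
Step 2: empty(A) -> (A=0 B=0 C=11)
Step 3: fill(B) -> (A=0 B=6 C=11)
Step 4: empty(B) -> (A=0 B=0 C=11)
Step 5: pour(C -> A) -> (A=5 B=0 C=6)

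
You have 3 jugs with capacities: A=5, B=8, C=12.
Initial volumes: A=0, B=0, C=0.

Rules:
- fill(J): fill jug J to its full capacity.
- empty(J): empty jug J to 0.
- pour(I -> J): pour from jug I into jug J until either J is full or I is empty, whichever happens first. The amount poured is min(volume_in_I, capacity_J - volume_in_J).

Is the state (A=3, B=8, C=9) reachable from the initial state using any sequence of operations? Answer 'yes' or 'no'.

Answer: yes

Derivation:
BFS from (A=0, B=0, C=0):
  1. fill(C) -> (A=0 B=0 C=12)
  2. pour(C -> B) -> (A=0 B=8 C=4)
  3. pour(B -> A) -> (A=5 B=3 C=4)
  4. pour(A -> C) -> (A=0 B=3 C=9)
  5. pour(B -> A) -> (A=3 B=0 C=9)
  6. fill(B) -> (A=3 B=8 C=9)
Target reached → yes.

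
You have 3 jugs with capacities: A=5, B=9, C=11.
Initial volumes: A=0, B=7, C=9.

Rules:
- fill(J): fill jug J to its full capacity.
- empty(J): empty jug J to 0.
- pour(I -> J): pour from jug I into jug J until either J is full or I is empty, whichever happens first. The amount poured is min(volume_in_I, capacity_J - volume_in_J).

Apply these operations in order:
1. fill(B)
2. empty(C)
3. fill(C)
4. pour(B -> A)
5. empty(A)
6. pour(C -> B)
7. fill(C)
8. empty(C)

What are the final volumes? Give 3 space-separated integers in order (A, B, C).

Answer: 0 9 0

Derivation:
Step 1: fill(B) -> (A=0 B=9 C=9)
Step 2: empty(C) -> (A=0 B=9 C=0)
Step 3: fill(C) -> (A=0 B=9 C=11)
Step 4: pour(B -> A) -> (A=5 B=4 C=11)
Step 5: empty(A) -> (A=0 B=4 C=11)
Step 6: pour(C -> B) -> (A=0 B=9 C=6)
Step 7: fill(C) -> (A=0 B=9 C=11)
Step 8: empty(C) -> (A=0 B=9 C=0)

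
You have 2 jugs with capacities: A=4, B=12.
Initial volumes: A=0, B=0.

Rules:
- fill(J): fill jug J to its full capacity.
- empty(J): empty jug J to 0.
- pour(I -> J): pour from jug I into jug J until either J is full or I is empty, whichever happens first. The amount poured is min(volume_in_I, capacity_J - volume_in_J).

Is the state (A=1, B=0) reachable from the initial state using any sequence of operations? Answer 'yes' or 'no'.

BFS explored all 8 reachable states.
Reachable set includes: (0,0), (0,4), (0,8), (0,12), (4,0), (4,4), (4,8), (4,12)
Target (A=1, B=0) not in reachable set → no.

Answer: no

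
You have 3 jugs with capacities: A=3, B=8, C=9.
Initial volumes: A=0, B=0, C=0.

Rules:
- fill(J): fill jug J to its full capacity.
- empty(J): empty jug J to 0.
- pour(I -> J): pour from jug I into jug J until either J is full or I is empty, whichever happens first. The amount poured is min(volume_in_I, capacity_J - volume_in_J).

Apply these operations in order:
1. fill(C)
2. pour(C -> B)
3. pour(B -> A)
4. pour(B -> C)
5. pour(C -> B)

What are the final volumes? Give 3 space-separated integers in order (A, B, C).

Answer: 3 6 0

Derivation:
Step 1: fill(C) -> (A=0 B=0 C=9)
Step 2: pour(C -> B) -> (A=0 B=8 C=1)
Step 3: pour(B -> A) -> (A=3 B=5 C=1)
Step 4: pour(B -> C) -> (A=3 B=0 C=6)
Step 5: pour(C -> B) -> (A=3 B=6 C=0)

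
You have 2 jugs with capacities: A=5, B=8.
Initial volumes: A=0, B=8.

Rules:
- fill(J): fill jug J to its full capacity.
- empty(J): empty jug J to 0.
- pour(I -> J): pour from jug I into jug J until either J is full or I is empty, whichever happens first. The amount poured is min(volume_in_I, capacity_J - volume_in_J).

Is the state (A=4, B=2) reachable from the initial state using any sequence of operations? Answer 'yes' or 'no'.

Answer: no

Derivation:
BFS explored all 26 reachable states.
Reachable set includes: (0,0), (0,1), (0,2), (0,3), (0,4), (0,5), (0,6), (0,7), (0,8), (1,0), (1,8), (2,0) ...
Target (A=4, B=2) not in reachable set → no.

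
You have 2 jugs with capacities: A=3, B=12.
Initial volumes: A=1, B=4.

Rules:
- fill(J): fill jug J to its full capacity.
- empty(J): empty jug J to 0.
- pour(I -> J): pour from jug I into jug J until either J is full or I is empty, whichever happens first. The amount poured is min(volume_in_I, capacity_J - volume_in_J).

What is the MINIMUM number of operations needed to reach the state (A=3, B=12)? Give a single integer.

Answer: 2

Derivation:
BFS from (A=1, B=4). One shortest path:
  1. fill(A) -> (A=3 B=4)
  2. fill(B) -> (A=3 B=12)
Reached target in 2 moves.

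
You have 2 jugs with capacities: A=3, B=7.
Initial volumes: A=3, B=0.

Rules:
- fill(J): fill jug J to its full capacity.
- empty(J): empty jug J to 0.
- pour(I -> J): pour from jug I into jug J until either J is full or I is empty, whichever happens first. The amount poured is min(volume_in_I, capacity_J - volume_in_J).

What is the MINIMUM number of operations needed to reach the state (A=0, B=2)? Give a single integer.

Answer: 7

Derivation:
BFS from (A=3, B=0). One shortest path:
  1. pour(A -> B) -> (A=0 B=3)
  2. fill(A) -> (A=3 B=3)
  3. pour(A -> B) -> (A=0 B=6)
  4. fill(A) -> (A=3 B=6)
  5. pour(A -> B) -> (A=2 B=7)
  6. empty(B) -> (A=2 B=0)
  7. pour(A -> B) -> (A=0 B=2)
Reached target in 7 moves.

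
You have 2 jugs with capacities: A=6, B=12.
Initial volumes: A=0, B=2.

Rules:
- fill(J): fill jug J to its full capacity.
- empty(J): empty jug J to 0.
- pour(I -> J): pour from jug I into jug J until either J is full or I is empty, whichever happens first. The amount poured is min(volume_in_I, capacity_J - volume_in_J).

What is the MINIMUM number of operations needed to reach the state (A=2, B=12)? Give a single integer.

Answer: 2

Derivation:
BFS from (A=0, B=2). One shortest path:
  1. pour(B -> A) -> (A=2 B=0)
  2. fill(B) -> (A=2 B=12)
Reached target in 2 moves.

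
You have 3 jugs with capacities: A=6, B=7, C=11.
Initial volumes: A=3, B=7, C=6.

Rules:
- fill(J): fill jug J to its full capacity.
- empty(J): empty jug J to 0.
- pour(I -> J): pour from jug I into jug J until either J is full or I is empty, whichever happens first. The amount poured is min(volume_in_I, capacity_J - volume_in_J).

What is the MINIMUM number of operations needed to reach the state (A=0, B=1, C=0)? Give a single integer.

BFS from (A=3, B=7, C=6). One shortest path:
  1. empty(A) -> (A=0 B=7 C=6)
  2. empty(C) -> (A=0 B=7 C=0)
  3. pour(B -> A) -> (A=6 B=1 C=0)
  4. empty(A) -> (A=0 B=1 C=0)
Reached target in 4 moves.

Answer: 4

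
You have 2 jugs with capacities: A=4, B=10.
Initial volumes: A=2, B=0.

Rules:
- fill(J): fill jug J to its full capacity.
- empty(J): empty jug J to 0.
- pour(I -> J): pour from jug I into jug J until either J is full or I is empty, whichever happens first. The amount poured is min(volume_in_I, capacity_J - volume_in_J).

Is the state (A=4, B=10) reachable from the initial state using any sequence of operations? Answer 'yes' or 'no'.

BFS from (A=2, B=0):
  1. fill(A) -> (A=4 B=0)
  2. fill(B) -> (A=4 B=10)
Target reached → yes.

Answer: yes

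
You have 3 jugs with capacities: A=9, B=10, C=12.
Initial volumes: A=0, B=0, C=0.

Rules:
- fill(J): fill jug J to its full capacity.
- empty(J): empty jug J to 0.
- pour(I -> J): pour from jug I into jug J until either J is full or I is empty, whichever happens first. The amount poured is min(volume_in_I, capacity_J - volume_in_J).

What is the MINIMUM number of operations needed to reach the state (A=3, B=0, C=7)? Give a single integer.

BFS from (A=0, B=0, C=0). One shortest path:
  1. fill(A) -> (A=9 B=0 C=0)
  2. fill(B) -> (A=9 B=10 C=0)
  3. pour(A -> C) -> (A=0 B=10 C=9)
  4. pour(B -> C) -> (A=0 B=7 C=12)
  5. pour(C -> A) -> (A=9 B=7 C=3)
  6. empty(A) -> (A=0 B=7 C=3)
  7. pour(C -> A) -> (A=3 B=7 C=0)
  8. pour(B -> C) -> (A=3 B=0 C=7)
Reached target in 8 moves.

Answer: 8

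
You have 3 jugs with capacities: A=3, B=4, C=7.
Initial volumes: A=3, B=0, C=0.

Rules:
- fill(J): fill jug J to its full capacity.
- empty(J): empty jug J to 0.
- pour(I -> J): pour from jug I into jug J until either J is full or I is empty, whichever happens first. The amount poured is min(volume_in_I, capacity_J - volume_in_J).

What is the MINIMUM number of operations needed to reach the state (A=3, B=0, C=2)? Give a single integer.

BFS from (A=3, B=0, C=0). One shortest path:
  1. pour(A -> B) -> (A=0 B=3 C=0)
  2. fill(A) -> (A=3 B=3 C=0)
  3. pour(A -> B) -> (A=2 B=4 C=0)
  4. empty(B) -> (A=2 B=0 C=0)
  5. pour(A -> C) -> (A=0 B=0 C=2)
  6. fill(A) -> (A=3 B=0 C=2)
Reached target in 6 moves.

Answer: 6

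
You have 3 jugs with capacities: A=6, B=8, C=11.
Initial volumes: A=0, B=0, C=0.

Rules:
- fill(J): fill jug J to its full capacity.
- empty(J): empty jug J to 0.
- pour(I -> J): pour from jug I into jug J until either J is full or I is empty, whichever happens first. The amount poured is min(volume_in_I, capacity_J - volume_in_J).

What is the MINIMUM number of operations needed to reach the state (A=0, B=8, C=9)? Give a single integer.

Answer: 4

Derivation:
BFS from (A=0, B=0, C=0). One shortest path:
  1. fill(A) -> (A=6 B=0 C=0)
  2. fill(C) -> (A=6 B=0 C=11)
  3. pour(A -> B) -> (A=0 B=6 C=11)
  4. pour(C -> B) -> (A=0 B=8 C=9)
Reached target in 4 moves.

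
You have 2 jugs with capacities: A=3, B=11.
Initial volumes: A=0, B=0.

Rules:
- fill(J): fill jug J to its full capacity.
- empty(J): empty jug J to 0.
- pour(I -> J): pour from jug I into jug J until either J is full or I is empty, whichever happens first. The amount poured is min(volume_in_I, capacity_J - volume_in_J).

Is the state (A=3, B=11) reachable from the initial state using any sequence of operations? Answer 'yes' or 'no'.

BFS from (A=0, B=0):
  1. fill(A) -> (A=3 B=0)
  2. fill(B) -> (A=3 B=11)
Target reached → yes.

Answer: yes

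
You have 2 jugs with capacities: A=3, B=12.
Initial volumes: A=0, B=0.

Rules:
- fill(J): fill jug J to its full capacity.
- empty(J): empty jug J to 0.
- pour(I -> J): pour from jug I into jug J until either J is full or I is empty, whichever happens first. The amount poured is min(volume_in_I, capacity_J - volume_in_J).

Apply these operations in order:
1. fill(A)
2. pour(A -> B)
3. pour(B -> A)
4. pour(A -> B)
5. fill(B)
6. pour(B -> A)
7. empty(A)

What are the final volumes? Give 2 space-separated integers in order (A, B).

Step 1: fill(A) -> (A=3 B=0)
Step 2: pour(A -> B) -> (A=0 B=3)
Step 3: pour(B -> A) -> (A=3 B=0)
Step 4: pour(A -> B) -> (A=0 B=3)
Step 5: fill(B) -> (A=0 B=12)
Step 6: pour(B -> A) -> (A=3 B=9)
Step 7: empty(A) -> (A=0 B=9)

Answer: 0 9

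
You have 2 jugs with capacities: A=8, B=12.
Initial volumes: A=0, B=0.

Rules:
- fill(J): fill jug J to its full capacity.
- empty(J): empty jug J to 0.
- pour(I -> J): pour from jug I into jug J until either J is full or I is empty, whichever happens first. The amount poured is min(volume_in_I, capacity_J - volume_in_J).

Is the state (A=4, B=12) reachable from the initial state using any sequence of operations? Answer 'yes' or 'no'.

Answer: yes

Derivation:
BFS from (A=0, B=0):
  1. fill(A) -> (A=8 B=0)
  2. pour(A -> B) -> (A=0 B=8)
  3. fill(A) -> (A=8 B=8)
  4. pour(A -> B) -> (A=4 B=12)
Target reached → yes.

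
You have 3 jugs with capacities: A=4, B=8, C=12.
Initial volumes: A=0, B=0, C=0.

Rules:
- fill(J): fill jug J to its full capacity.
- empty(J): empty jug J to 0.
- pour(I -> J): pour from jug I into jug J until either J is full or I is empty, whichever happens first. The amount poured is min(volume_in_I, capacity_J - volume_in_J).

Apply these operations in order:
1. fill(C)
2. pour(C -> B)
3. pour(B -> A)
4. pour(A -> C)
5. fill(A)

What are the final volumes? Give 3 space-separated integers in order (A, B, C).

Step 1: fill(C) -> (A=0 B=0 C=12)
Step 2: pour(C -> B) -> (A=0 B=8 C=4)
Step 3: pour(B -> A) -> (A=4 B=4 C=4)
Step 4: pour(A -> C) -> (A=0 B=4 C=8)
Step 5: fill(A) -> (A=4 B=4 C=8)

Answer: 4 4 8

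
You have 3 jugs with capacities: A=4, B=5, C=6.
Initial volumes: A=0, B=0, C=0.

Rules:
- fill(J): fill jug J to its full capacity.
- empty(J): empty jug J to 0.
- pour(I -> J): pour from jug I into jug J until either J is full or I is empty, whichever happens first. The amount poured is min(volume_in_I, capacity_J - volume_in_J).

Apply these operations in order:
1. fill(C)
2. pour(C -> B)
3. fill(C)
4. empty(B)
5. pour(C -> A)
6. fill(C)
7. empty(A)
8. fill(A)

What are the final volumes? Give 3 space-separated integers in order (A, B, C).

Answer: 4 0 6

Derivation:
Step 1: fill(C) -> (A=0 B=0 C=6)
Step 2: pour(C -> B) -> (A=0 B=5 C=1)
Step 3: fill(C) -> (A=0 B=5 C=6)
Step 4: empty(B) -> (A=0 B=0 C=6)
Step 5: pour(C -> A) -> (A=4 B=0 C=2)
Step 6: fill(C) -> (A=4 B=0 C=6)
Step 7: empty(A) -> (A=0 B=0 C=6)
Step 8: fill(A) -> (A=4 B=0 C=6)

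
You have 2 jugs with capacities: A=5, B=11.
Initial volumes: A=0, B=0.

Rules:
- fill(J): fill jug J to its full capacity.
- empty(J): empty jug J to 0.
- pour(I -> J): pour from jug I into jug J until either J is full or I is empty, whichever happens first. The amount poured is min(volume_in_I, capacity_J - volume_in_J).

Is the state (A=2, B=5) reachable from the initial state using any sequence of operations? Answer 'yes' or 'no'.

Answer: no

Derivation:
BFS explored all 32 reachable states.
Reachable set includes: (0,0), (0,1), (0,2), (0,3), (0,4), (0,5), (0,6), (0,7), (0,8), (0,9), (0,10), (0,11) ...
Target (A=2, B=5) not in reachable set → no.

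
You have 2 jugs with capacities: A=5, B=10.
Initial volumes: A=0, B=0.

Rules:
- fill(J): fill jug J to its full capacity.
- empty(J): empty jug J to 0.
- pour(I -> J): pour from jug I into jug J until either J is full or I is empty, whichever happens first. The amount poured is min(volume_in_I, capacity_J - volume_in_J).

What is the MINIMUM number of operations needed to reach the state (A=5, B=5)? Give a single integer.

Answer: 2

Derivation:
BFS from (A=0, B=0). One shortest path:
  1. fill(B) -> (A=0 B=10)
  2. pour(B -> A) -> (A=5 B=5)
Reached target in 2 moves.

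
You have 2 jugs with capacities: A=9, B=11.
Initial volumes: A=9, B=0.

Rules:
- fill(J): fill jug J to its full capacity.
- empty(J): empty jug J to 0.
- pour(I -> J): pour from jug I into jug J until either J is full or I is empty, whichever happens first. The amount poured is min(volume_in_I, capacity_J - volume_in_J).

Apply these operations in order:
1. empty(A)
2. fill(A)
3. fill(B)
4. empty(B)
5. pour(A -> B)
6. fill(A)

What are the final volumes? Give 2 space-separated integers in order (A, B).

Step 1: empty(A) -> (A=0 B=0)
Step 2: fill(A) -> (A=9 B=0)
Step 3: fill(B) -> (A=9 B=11)
Step 4: empty(B) -> (A=9 B=0)
Step 5: pour(A -> B) -> (A=0 B=9)
Step 6: fill(A) -> (A=9 B=9)

Answer: 9 9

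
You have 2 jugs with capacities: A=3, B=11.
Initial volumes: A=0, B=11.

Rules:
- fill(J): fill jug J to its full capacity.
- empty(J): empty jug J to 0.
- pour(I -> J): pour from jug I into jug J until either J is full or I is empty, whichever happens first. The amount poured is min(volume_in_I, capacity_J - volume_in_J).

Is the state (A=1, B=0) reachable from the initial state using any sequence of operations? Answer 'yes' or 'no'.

BFS from (A=0, B=11):
  1. fill(A) -> (A=3 B=11)
  2. empty(B) -> (A=3 B=0)
  3. pour(A -> B) -> (A=0 B=3)
  4. fill(A) -> (A=3 B=3)
  5. pour(A -> B) -> (A=0 B=6)
  6. fill(A) -> (A=3 B=6)
  7. pour(A -> B) -> (A=0 B=9)
  8. fill(A) -> (A=3 B=9)
  9. pour(A -> B) -> (A=1 B=11)
  10. empty(B) -> (A=1 B=0)
Target reached → yes.

Answer: yes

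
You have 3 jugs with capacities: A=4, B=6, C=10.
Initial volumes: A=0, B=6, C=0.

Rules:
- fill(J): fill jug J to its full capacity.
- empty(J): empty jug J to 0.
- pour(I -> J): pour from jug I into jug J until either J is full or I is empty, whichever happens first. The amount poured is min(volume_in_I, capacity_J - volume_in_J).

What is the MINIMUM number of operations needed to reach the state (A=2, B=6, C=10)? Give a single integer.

Answer: 5

Derivation:
BFS from (A=0, B=6, C=0). One shortest path:
  1. fill(C) -> (A=0 B=6 C=10)
  2. pour(B -> A) -> (A=4 B=2 C=10)
  3. empty(A) -> (A=0 B=2 C=10)
  4. pour(B -> A) -> (A=2 B=0 C=10)
  5. fill(B) -> (A=2 B=6 C=10)
Reached target in 5 moves.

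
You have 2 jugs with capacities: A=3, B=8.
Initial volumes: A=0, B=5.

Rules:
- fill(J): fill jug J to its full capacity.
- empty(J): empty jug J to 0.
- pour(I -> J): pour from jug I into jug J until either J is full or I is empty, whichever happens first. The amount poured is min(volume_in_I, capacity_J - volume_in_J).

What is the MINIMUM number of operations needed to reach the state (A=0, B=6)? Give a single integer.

Answer: 5

Derivation:
BFS from (A=0, B=5). One shortest path:
  1. fill(A) -> (A=3 B=5)
  2. empty(B) -> (A=3 B=0)
  3. pour(A -> B) -> (A=0 B=3)
  4. fill(A) -> (A=3 B=3)
  5. pour(A -> B) -> (A=0 B=6)
Reached target in 5 moves.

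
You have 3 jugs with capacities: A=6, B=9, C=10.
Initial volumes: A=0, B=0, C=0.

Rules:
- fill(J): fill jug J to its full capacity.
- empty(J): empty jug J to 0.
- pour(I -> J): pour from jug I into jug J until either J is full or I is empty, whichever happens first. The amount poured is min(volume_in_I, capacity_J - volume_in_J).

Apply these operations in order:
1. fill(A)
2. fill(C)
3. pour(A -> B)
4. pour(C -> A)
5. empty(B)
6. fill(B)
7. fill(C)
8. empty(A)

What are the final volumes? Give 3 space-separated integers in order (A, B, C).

Answer: 0 9 10

Derivation:
Step 1: fill(A) -> (A=6 B=0 C=0)
Step 2: fill(C) -> (A=6 B=0 C=10)
Step 3: pour(A -> B) -> (A=0 B=6 C=10)
Step 4: pour(C -> A) -> (A=6 B=6 C=4)
Step 5: empty(B) -> (A=6 B=0 C=4)
Step 6: fill(B) -> (A=6 B=9 C=4)
Step 7: fill(C) -> (A=6 B=9 C=10)
Step 8: empty(A) -> (A=0 B=9 C=10)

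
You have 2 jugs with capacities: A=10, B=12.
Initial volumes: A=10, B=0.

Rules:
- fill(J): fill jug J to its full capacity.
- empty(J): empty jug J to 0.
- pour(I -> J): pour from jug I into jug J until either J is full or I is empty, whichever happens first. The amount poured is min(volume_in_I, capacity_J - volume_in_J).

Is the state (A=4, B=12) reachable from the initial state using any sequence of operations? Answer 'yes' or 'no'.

BFS from (A=10, B=0):
  1. empty(A) -> (A=0 B=0)
  2. fill(B) -> (A=0 B=12)
  3. pour(B -> A) -> (A=10 B=2)
  4. empty(A) -> (A=0 B=2)
  5. pour(B -> A) -> (A=2 B=0)
  6. fill(B) -> (A=2 B=12)
  7. pour(B -> A) -> (A=10 B=4)
  8. empty(A) -> (A=0 B=4)
  9. pour(B -> A) -> (A=4 B=0)
  10. fill(B) -> (A=4 B=12)
Target reached → yes.

Answer: yes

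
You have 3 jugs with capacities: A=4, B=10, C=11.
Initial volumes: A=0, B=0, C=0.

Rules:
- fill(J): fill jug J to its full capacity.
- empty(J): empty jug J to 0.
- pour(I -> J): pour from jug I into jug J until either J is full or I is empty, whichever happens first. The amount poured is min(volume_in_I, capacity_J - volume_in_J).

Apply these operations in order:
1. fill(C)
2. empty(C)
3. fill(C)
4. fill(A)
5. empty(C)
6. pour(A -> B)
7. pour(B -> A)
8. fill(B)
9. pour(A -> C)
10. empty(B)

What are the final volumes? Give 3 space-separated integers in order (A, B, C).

Step 1: fill(C) -> (A=0 B=0 C=11)
Step 2: empty(C) -> (A=0 B=0 C=0)
Step 3: fill(C) -> (A=0 B=0 C=11)
Step 4: fill(A) -> (A=4 B=0 C=11)
Step 5: empty(C) -> (A=4 B=0 C=0)
Step 6: pour(A -> B) -> (A=0 B=4 C=0)
Step 7: pour(B -> A) -> (A=4 B=0 C=0)
Step 8: fill(B) -> (A=4 B=10 C=0)
Step 9: pour(A -> C) -> (A=0 B=10 C=4)
Step 10: empty(B) -> (A=0 B=0 C=4)

Answer: 0 0 4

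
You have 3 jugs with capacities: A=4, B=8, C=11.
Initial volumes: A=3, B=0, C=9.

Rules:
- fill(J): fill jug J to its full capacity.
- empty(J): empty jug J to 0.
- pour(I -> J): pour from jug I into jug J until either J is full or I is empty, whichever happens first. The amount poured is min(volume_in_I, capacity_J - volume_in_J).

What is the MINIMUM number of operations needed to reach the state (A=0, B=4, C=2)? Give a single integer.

BFS from (A=3, B=0, C=9). One shortest path:
  1. fill(C) -> (A=3 B=0 C=11)
  2. pour(C -> A) -> (A=4 B=0 C=10)
  3. pour(C -> B) -> (A=4 B=8 C=2)
  4. empty(B) -> (A=4 B=0 C=2)
  5. pour(A -> B) -> (A=0 B=4 C=2)
Reached target in 5 moves.

Answer: 5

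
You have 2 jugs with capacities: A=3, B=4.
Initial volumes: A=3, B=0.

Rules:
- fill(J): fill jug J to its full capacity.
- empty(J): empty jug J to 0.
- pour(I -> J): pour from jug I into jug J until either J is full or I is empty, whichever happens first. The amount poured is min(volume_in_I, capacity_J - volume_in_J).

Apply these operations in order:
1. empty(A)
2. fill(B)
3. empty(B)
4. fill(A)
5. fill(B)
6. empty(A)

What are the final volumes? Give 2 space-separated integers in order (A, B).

Step 1: empty(A) -> (A=0 B=0)
Step 2: fill(B) -> (A=0 B=4)
Step 3: empty(B) -> (A=0 B=0)
Step 4: fill(A) -> (A=3 B=0)
Step 5: fill(B) -> (A=3 B=4)
Step 6: empty(A) -> (A=0 B=4)

Answer: 0 4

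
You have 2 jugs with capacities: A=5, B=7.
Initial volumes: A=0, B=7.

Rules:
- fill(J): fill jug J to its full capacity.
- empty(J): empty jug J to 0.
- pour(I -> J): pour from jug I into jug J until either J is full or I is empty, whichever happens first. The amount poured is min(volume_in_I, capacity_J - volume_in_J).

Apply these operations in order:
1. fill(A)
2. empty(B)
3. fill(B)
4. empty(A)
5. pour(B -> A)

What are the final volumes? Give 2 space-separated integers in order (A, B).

Step 1: fill(A) -> (A=5 B=7)
Step 2: empty(B) -> (A=5 B=0)
Step 3: fill(B) -> (A=5 B=7)
Step 4: empty(A) -> (A=0 B=7)
Step 5: pour(B -> A) -> (A=5 B=2)

Answer: 5 2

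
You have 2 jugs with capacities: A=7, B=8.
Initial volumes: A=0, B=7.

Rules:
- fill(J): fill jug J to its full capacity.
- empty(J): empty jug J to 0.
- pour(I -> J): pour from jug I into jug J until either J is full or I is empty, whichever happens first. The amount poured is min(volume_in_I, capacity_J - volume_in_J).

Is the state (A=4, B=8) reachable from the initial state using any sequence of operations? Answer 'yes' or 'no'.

Answer: yes

Derivation:
BFS from (A=0, B=7):
  1. fill(A) -> (A=7 B=7)
  2. pour(A -> B) -> (A=6 B=8)
  3. empty(B) -> (A=6 B=0)
  4. pour(A -> B) -> (A=0 B=6)
  5. fill(A) -> (A=7 B=6)
  6. pour(A -> B) -> (A=5 B=8)
  7. empty(B) -> (A=5 B=0)
  8. pour(A -> B) -> (A=0 B=5)
  9. fill(A) -> (A=7 B=5)
  10. pour(A -> B) -> (A=4 B=8)
Target reached → yes.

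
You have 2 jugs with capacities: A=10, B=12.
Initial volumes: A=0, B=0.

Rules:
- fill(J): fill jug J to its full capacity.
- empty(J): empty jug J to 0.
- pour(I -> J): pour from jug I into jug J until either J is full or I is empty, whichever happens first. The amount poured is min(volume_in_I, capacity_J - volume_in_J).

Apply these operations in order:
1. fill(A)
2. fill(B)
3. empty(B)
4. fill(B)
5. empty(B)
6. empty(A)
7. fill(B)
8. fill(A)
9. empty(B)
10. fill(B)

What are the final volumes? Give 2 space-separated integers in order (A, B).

Answer: 10 12

Derivation:
Step 1: fill(A) -> (A=10 B=0)
Step 2: fill(B) -> (A=10 B=12)
Step 3: empty(B) -> (A=10 B=0)
Step 4: fill(B) -> (A=10 B=12)
Step 5: empty(B) -> (A=10 B=0)
Step 6: empty(A) -> (A=0 B=0)
Step 7: fill(B) -> (A=0 B=12)
Step 8: fill(A) -> (A=10 B=12)
Step 9: empty(B) -> (A=10 B=0)
Step 10: fill(B) -> (A=10 B=12)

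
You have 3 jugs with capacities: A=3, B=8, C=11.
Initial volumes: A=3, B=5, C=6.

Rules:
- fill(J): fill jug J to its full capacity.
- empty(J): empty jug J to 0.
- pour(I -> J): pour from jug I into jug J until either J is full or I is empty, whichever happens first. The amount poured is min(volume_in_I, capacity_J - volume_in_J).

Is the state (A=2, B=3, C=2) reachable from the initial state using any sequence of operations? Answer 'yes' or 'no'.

Answer: no

Derivation:
BFS explored all 292 reachable states.
Reachable set includes: (0,0,0), (0,0,1), (0,0,2), (0,0,3), (0,0,4), (0,0,5), (0,0,6), (0,0,7), (0,0,8), (0,0,9), (0,0,10), (0,0,11) ...
Target (A=2, B=3, C=2) not in reachable set → no.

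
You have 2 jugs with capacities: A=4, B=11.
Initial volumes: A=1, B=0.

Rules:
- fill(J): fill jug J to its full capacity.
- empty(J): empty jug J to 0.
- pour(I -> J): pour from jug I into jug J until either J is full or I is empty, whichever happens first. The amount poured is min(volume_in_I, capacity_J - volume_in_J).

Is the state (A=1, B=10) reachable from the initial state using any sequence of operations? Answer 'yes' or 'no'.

Answer: no

Derivation:
BFS explored all 30 reachable states.
Reachable set includes: (0,0), (0,1), (0,2), (0,3), (0,4), (0,5), (0,6), (0,7), (0,8), (0,9), (0,10), (0,11) ...
Target (A=1, B=10) not in reachable set → no.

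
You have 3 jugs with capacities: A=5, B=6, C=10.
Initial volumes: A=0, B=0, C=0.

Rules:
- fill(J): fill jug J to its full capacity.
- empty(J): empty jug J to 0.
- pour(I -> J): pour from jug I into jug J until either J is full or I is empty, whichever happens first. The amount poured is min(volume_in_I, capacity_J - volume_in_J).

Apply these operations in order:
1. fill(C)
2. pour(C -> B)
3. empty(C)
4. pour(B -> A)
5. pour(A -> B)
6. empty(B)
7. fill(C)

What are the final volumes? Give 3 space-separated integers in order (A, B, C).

Answer: 0 0 10

Derivation:
Step 1: fill(C) -> (A=0 B=0 C=10)
Step 2: pour(C -> B) -> (A=0 B=6 C=4)
Step 3: empty(C) -> (A=0 B=6 C=0)
Step 4: pour(B -> A) -> (A=5 B=1 C=0)
Step 5: pour(A -> B) -> (A=0 B=6 C=0)
Step 6: empty(B) -> (A=0 B=0 C=0)
Step 7: fill(C) -> (A=0 B=0 C=10)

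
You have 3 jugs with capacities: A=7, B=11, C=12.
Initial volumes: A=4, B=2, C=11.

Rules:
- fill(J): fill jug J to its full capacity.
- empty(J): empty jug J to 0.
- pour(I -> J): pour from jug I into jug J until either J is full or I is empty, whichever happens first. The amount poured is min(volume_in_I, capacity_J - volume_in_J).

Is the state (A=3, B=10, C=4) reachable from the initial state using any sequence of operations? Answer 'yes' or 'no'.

Answer: no

Derivation:
BFS explored all 589 reachable states.
Reachable set includes: (0,0,0), (0,0,1), (0,0,2), (0,0,3), (0,0,4), (0,0,5), (0,0,6), (0,0,7), (0,0,8), (0,0,9), (0,0,10), (0,0,11) ...
Target (A=3, B=10, C=4) not in reachable set → no.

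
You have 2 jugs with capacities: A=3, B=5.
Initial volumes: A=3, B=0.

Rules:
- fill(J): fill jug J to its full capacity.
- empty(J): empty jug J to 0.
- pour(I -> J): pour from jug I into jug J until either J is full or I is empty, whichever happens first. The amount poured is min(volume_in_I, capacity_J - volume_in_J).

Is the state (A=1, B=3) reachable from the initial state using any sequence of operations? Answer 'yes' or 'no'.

BFS explored all 16 reachable states.
Reachable set includes: (0,0), (0,1), (0,2), (0,3), (0,4), (0,5), (1,0), (1,5), (2,0), (2,5), (3,0), (3,1) ...
Target (A=1, B=3) not in reachable set → no.

Answer: no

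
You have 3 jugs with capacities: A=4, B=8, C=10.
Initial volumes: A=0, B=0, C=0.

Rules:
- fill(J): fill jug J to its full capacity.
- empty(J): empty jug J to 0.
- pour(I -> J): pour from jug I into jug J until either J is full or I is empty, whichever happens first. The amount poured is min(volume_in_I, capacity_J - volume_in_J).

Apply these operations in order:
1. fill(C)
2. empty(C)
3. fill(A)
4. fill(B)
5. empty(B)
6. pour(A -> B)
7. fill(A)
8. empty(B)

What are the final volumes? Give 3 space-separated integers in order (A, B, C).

Answer: 4 0 0

Derivation:
Step 1: fill(C) -> (A=0 B=0 C=10)
Step 2: empty(C) -> (A=0 B=0 C=0)
Step 3: fill(A) -> (A=4 B=0 C=0)
Step 4: fill(B) -> (A=4 B=8 C=0)
Step 5: empty(B) -> (A=4 B=0 C=0)
Step 6: pour(A -> B) -> (A=0 B=4 C=0)
Step 7: fill(A) -> (A=4 B=4 C=0)
Step 8: empty(B) -> (A=4 B=0 C=0)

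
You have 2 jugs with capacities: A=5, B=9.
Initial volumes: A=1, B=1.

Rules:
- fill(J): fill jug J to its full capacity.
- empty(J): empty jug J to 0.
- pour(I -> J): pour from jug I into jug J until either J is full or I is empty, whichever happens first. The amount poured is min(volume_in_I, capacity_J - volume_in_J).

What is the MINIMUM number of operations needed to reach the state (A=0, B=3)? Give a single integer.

Answer: 7

Derivation:
BFS from (A=1, B=1). One shortest path:
  1. pour(A -> B) -> (A=0 B=2)
  2. fill(A) -> (A=5 B=2)
  3. pour(A -> B) -> (A=0 B=7)
  4. fill(A) -> (A=5 B=7)
  5. pour(A -> B) -> (A=3 B=9)
  6. empty(B) -> (A=3 B=0)
  7. pour(A -> B) -> (A=0 B=3)
Reached target in 7 moves.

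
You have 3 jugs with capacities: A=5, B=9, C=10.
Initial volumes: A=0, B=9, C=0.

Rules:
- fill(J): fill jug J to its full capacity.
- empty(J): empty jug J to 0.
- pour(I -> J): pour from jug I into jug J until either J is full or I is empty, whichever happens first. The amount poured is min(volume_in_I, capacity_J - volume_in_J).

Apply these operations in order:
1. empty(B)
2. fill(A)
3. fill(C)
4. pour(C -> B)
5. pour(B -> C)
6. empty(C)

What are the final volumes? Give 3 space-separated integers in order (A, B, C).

Answer: 5 0 0

Derivation:
Step 1: empty(B) -> (A=0 B=0 C=0)
Step 2: fill(A) -> (A=5 B=0 C=0)
Step 3: fill(C) -> (A=5 B=0 C=10)
Step 4: pour(C -> B) -> (A=5 B=9 C=1)
Step 5: pour(B -> C) -> (A=5 B=0 C=10)
Step 6: empty(C) -> (A=5 B=0 C=0)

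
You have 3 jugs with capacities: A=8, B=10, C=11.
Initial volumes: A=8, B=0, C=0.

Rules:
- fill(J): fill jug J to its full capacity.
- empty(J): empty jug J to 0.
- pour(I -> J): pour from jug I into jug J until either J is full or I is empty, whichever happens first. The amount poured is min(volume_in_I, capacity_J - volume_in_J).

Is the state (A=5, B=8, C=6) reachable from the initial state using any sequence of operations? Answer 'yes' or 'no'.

Answer: no

Derivation:
BFS explored all 558 reachable states.
Reachable set includes: (0,0,0), (0,0,1), (0,0,2), (0,0,3), (0,0,4), (0,0,5), (0,0,6), (0,0,7), (0,0,8), (0,0,9), (0,0,10), (0,0,11) ...
Target (A=5, B=8, C=6) not in reachable set → no.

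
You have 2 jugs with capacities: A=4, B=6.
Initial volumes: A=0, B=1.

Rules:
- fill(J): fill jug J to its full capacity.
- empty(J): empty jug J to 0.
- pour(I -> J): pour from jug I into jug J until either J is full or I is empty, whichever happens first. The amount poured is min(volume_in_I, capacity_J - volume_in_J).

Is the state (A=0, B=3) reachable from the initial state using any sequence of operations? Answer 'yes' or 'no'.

Answer: yes

Derivation:
BFS from (A=0, B=1):
  1. pour(B -> A) -> (A=1 B=0)
  2. fill(B) -> (A=1 B=6)
  3. pour(B -> A) -> (A=4 B=3)
  4. empty(A) -> (A=0 B=3)
Target reached → yes.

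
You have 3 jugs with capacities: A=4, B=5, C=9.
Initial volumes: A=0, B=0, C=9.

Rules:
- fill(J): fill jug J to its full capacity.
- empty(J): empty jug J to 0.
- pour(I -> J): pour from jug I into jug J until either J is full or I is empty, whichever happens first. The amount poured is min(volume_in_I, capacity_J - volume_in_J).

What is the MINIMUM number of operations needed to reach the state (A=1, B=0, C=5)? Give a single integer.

BFS from (A=0, B=0, C=9). One shortest path:
  1. fill(B) -> (A=0 B=5 C=9)
  2. pour(B -> A) -> (A=4 B=1 C=9)
  3. empty(A) -> (A=0 B=1 C=9)
  4. pour(C -> A) -> (A=4 B=1 C=5)
  5. empty(A) -> (A=0 B=1 C=5)
  6. pour(B -> A) -> (A=1 B=0 C=5)
Reached target in 6 moves.

Answer: 6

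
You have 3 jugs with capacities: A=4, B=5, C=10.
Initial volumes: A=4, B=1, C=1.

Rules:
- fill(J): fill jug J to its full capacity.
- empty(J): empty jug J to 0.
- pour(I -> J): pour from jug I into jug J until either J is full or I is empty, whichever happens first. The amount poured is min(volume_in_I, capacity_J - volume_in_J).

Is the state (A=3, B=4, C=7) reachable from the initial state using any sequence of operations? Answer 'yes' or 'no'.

Answer: no

Derivation:
BFS explored all 222 reachable states.
Reachable set includes: (0,0,0), (0,0,1), (0,0,2), (0,0,3), (0,0,4), (0,0,5), (0,0,6), (0,0,7), (0,0,8), (0,0,9), (0,0,10), (0,1,0) ...
Target (A=3, B=4, C=7) not in reachable set → no.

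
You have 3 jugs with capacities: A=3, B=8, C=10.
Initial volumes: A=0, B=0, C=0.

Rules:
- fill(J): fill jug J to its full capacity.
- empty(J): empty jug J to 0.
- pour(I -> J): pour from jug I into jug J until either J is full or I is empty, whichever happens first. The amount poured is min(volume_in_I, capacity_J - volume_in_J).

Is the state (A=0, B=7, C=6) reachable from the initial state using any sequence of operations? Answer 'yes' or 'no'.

Answer: yes

Derivation:
BFS from (A=0, B=0, C=0):
  1. fill(C) -> (A=0 B=0 C=10)
  2. pour(C -> A) -> (A=3 B=0 C=7)
  3. pour(C -> B) -> (A=3 B=7 C=0)
  4. pour(A -> C) -> (A=0 B=7 C=3)
  5. fill(A) -> (A=3 B=7 C=3)
  6. pour(A -> C) -> (A=0 B=7 C=6)
Target reached → yes.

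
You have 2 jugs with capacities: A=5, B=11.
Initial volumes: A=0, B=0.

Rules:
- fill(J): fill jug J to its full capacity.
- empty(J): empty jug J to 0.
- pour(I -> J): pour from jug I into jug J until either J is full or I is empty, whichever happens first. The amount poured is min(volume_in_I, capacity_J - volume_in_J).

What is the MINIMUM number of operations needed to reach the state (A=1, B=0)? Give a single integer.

BFS from (A=0, B=0). One shortest path:
  1. fill(B) -> (A=0 B=11)
  2. pour(B -> A) -> (A=5 B=6)
  3. empty(A) -> (A=0 B=6)
  4. pour(B -> A) -> (A=5 B=1)
  5. empty(A) -> (A=0 B=1)
  6. pour(B -> A) -> (A=1 B=0)
Reached target in 6 moves.

Answer: 6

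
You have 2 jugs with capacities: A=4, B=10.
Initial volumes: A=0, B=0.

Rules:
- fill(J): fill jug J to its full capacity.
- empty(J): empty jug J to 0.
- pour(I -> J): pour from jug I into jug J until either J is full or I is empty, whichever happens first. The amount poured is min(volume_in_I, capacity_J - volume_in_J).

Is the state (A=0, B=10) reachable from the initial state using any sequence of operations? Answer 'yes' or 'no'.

Answer: yes

Derivation:
BFS from (A=0, B=0):
  1. fill(B) -> (A=0 B=10)
Target reached → yes.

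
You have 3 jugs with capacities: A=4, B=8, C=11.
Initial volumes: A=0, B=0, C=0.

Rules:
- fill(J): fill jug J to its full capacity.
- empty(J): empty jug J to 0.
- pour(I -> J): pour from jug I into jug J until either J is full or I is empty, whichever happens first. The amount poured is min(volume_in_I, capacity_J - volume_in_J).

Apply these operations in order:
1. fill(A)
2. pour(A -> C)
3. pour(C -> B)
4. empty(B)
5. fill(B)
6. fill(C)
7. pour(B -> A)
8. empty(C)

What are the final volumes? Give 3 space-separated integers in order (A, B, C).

Answer: 4 4 0

Derivation:
Step 1: fill(A) -> (A=4 B=0 C=0)
Step 2: pour(A -> C) -> (A=0 B=0 C=4)
Step 3: pour(C -> B) -> (A=0 B=4 C=0)
Step 4: empty(B) -> (A=0 B=0 C=0)
Step 5: fill(B) -> (A=0 B=8 C=0)
Step 6: fill(C) -> (A=0 B=8 C=11)
Step 7: pour(B -> A) -> (A=4 B=4 C=11)
Step 8: empty(C) -> (A=4 B=4 C=0)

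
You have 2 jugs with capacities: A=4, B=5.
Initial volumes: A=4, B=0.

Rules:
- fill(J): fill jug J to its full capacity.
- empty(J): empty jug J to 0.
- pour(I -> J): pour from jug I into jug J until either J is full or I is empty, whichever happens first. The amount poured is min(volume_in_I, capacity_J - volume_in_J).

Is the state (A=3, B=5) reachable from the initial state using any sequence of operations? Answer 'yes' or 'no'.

BFS from (A=4, B=0):
  1. pour(A -> B) -> (A=0 B=4)
  2. fill(A) -> (A=4 B=4)
  3. pour(A -> B) -> (A=3 B=5)
Target reached → yes.

Answer: yes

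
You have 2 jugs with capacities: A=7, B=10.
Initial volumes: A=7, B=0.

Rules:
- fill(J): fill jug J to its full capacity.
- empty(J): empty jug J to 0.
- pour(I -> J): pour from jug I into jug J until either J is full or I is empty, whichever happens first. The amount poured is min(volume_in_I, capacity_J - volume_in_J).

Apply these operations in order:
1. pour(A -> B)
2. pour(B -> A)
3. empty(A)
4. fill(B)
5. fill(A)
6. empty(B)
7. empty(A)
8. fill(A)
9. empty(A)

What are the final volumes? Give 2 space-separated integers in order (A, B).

Answer: 0 0

Derivation:
Step 1: pour(A -> B) -> (A=0 B=7)
Step 2: pour(B -> A) -> (A=7 B=0)
Step 3: empty(A) -> (A=0 B=0)
Step 4: fill(B) -> (A=0 B=10)
Step 5: fill(A) -> (A=7 B=10)
Step 6: empty(B) -> (A=7 B=0)
Step 7: empty(A) -> (A=0 B=0)
Step 8: fill(A) -> (A=7 B=0)
Step 9: empty(A) -> (A=0 B=0)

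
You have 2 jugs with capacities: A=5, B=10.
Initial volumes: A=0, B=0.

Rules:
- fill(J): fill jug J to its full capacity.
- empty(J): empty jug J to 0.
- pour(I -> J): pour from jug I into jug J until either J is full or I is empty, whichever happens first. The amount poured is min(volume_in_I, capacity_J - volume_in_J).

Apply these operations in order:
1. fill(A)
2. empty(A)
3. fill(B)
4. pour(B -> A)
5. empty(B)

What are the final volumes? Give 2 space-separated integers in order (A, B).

Step 1: fill(A) -> (A=5 B=0)
Step 2: empty(A) -> (A=0 B=0)
Step 3: fill(B) -> (A=0 B=10)
Step 4: pour(B -> A) -> (A=5 B=5)
Step 5: empty(B) -> (A=5 B=0)

Answer: 5 0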